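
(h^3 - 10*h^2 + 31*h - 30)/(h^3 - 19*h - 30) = (h^2 - 5*h + 6)/(h^2 + 5*h + 6)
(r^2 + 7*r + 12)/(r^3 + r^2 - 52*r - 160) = (r + 3)/(r^2 - 3*r - 40)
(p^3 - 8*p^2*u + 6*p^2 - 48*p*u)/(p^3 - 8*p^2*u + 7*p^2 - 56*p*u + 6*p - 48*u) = p/(p + 1)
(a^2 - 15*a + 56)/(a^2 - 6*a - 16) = (a - 7)/(a + 2)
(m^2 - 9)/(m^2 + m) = (m^2 - 9)/(m*(m + 1))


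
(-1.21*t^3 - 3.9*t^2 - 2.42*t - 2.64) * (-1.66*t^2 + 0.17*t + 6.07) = 2.0086*t^5 + 6.2683*t^4 - 3.9905*t^3 - 19.702*t^2 - 15.1382*t - 16.0248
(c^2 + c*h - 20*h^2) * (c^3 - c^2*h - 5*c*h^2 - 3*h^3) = c^5 - 26*c^3*h^2 + 12*c^2*h^3 + 97*c*h^4 + 60*h^5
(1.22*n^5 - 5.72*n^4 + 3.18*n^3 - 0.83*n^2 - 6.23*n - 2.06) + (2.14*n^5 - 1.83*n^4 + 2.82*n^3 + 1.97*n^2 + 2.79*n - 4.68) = 3.36*n^5 - 7.55*n^4 + 6.0*n^3 + 1.14*n^2 - 3.44*n - 6.74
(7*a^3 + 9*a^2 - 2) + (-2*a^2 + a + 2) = 7*a^3 + 7*a^2 + a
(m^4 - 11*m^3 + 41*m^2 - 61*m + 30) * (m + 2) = m^5 - 9*m^4 + 19*m^3 + 21*m^2 - 92*m + 60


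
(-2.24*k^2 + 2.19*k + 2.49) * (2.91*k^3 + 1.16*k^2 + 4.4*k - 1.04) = -6.5184*k^5 + 3.7745*k^4 - 0.069700000000001*k^3 + 14.854*k^2 + 8.6784*k - 2.5896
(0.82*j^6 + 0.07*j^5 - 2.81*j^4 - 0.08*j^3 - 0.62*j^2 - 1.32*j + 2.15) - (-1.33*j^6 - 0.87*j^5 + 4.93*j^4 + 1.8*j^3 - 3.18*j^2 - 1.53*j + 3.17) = 2.15*j^6 + 0.94*j^5 - 7.74*j^4 - 1.88*j^3 + 2.56*j^2 + 0.21*j - 1.02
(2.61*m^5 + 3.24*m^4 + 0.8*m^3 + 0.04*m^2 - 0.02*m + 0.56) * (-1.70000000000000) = -4.437*m^5 - 5.508*m^4 - 1.36*m^3 - 0.068*m^2 + 0.034*m - 0.952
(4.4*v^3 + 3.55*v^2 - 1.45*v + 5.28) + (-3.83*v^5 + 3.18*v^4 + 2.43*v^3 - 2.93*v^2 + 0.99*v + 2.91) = -3.83*v^5 + 3.18*v^4 + 6.83*v^3 + 0.62*v^2 - 0.46*v + 8.19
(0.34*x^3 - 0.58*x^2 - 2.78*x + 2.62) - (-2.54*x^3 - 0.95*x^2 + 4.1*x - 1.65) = 2.88*x^3 + 0.37*x^2 - 6.88*x + 4.27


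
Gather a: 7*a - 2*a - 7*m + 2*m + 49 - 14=5*a - 5*m + 35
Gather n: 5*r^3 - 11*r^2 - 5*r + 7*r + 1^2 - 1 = 5*r^3 - 11*r^2 + 2*r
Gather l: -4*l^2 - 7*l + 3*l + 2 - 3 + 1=-4*l^2 - 4*l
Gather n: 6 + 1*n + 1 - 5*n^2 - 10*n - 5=-5*n^2 - 9*n + 2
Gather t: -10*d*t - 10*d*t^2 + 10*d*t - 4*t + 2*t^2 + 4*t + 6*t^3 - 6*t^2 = 6*t^3 + t^2*(-10*d - 4)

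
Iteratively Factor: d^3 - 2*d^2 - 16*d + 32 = (d - 4)*(d^2 + 2*d - 8) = (d - 4)*(d - 2)*(d + 4)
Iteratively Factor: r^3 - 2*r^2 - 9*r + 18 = (r - 3)*(r^2 + r - 6) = (r - 3)*(r + 3)*(r - 2)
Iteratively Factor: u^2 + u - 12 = (u + 4)*(u - 3)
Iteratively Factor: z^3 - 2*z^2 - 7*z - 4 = (z + 1)*(z^2 - 3*z - 4) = (z + 1)^2*(z - 4)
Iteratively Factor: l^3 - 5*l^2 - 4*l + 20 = (l - 5)*(l^2 - 4) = (l - 5)*(l - 2)*(l + 2)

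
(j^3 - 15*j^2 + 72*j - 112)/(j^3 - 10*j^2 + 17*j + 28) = (j - 4)/(j + 1)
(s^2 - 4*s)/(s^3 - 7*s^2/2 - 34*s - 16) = 2*s*(4 - s)/(-2*s^3 + 7*s^2 + 68*s + 32)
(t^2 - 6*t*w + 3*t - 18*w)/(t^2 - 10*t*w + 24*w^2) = (t + 3)/(t - 4*w)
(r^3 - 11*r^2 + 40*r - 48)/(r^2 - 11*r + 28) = (r^2 - 7*r + 12)/(r - 7)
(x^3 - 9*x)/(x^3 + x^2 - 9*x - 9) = x/(x + 1)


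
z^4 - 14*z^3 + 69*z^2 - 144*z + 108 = (z - 6)*(z - 3)^2*(z - 2)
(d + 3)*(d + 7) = d^2 + 10*d + 21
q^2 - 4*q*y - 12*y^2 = (q - 6*y)*(q + 2*y)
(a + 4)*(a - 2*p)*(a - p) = a^3 - 3*a^2*p + 4*a^2 + 2*a*p^2 - 12*a*p + 8*p^2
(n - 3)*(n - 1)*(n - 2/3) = n^3 - 14*n^2/3 + 17*n/3 - 2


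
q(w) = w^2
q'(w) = 2*w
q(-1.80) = 3.24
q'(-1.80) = -3.60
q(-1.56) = 2.43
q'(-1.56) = -3.12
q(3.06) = 9.36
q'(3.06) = 6.12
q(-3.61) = 13.03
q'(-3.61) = -7.22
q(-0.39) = 0.15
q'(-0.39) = -0.78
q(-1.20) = 1.44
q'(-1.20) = -2.40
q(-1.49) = 2.22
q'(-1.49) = -2.98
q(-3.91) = 15.29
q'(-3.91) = -7.82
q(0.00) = 0.00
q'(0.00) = 0.00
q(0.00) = 0.00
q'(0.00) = 0.00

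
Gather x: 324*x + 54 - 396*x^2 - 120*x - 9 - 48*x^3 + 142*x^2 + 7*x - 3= -48*x^3 - 254*x^2 + 211*x + 42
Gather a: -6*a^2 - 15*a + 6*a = -6*a^2 - 9*a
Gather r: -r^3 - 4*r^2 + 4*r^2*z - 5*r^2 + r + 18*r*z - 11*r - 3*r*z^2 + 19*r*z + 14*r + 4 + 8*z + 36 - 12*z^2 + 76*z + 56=-r^3 + r^2*(4*z - 9) + r*(-3*z^2 + 37*z + 4) - 12*z^2 + 84*z + 96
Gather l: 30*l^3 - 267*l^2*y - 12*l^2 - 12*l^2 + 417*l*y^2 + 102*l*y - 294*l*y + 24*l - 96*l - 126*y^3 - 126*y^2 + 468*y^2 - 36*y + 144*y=30*l^3 + l^2*(-267*y - 24) + l*(417*y^2 - 192*y - 72) - 126*y^3 + 342*y^2 + 108*y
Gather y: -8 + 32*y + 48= 32*y + 40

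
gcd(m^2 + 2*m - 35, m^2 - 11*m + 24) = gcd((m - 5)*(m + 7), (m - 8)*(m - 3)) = 1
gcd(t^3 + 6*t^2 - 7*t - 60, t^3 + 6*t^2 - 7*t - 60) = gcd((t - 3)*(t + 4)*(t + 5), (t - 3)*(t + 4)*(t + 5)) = t^3 + 6*t^2 - 7*t - 60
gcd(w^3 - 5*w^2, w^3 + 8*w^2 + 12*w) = w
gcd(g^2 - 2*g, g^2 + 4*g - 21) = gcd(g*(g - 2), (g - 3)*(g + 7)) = 1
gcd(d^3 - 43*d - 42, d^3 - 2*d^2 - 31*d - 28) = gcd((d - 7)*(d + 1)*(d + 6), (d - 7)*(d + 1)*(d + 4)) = d^2 - 6*d - 7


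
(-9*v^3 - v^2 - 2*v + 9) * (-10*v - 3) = 90*v^4 + 37*v^3 + 23*v^2 - 84*v - 27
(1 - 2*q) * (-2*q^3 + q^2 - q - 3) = 4*q^4 - 4*q^3 + 3*q^2 + 5*q - 3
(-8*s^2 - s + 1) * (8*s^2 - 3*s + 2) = -64*s^4 + 16*s^3 - 5*s^2 - 5*s + 2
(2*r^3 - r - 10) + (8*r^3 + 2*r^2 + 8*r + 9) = 10*r^3 + 2*r^2 + 7*r - 1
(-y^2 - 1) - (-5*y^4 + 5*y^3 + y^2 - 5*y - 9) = 5*y^4 - 5*y^3 - 2*y^2 + 5*y + 8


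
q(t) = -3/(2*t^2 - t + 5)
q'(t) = -3*(1 - 4*t)/(2*t^2 - t + 5)^2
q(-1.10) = -0.35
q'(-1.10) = -0.22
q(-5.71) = -0.04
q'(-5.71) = -0.01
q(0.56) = -0.59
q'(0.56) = 0.14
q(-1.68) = -0.24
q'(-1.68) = -0.15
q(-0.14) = -0.58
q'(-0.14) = -0.17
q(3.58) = -0.11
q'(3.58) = 0.05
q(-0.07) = -0.59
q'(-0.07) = -0.15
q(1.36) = -0.41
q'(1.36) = 0.25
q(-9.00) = -0.02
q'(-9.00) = 0.00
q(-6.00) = -0.04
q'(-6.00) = -0.01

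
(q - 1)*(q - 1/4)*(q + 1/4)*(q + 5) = q^4 + 4*q^3 - 81*q^2/16 - q/4 + 5/16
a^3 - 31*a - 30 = (a - 6)*(a + 1)*(a + 5)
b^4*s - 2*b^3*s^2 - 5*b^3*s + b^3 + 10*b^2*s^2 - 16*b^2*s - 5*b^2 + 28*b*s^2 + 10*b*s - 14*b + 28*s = (b - 7)*(b + 2)*(b - 2*s)*(b*s + 1)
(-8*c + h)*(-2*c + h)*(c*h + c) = 16*c^3*h + 16*c^3 - 10*c^2*h^2 - 10*c^2*h + c*h^3 + c*h^2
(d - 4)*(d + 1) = d^2 - 3*d - 4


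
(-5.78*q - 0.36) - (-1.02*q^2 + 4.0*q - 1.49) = 1.02*q^2 - 9.78*q + 1.13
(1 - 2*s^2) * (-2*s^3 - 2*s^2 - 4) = 4*s^5 + 4*s^4 - 2*s^3 + 6*s^2 - 4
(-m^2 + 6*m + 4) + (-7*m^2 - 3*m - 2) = -8*m^2 + 3*m + 2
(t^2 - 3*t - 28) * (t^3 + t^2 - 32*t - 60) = t^5 - 2*t^4 - 63*t^3 + 8*t^2 + 1076*t + 1680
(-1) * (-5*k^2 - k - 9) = 5*k^2 + k + 9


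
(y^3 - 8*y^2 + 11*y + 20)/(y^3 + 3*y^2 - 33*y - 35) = (y - 4)/(y + 7)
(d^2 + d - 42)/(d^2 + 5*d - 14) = (d - 6)/(d - 2)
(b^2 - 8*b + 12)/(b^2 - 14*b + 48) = (b - 2)/(b - 8)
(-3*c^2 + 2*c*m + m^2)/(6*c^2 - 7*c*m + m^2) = (-3*c - m)/(6*c - m)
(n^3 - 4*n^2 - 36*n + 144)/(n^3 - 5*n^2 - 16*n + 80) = (n^2 - 36)/(n^2 - n - 20)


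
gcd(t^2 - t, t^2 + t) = t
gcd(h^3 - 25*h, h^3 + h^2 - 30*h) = h^2 - 5*h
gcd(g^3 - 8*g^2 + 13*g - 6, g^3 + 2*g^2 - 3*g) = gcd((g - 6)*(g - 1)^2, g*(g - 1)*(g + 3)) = g - 1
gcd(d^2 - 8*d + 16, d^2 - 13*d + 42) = 1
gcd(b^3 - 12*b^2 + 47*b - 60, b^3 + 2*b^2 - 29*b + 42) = b - 3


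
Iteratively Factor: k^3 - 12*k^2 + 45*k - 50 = (k - 5)*(k^2 - 7*k + 10) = (k - 5)*(k - 2)*(k - 5)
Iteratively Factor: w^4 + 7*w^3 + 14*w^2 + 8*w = (w)*(w^3 + 7*w^2 + 14*w + 8) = w*(w + 2)*(w^2 + 5*w + 4) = w*(w + 2)*(w + 4)*(w + 1)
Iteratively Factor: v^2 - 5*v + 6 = (v - 3)*(v - 2)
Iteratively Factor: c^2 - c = (c - 1)*(c)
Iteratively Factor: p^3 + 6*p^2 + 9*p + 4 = (p + 4)*(p^2 + 2*p + 1) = (p + 1)*(p + 4)*(p + 1)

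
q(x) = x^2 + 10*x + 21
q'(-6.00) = -2.00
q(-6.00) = -3.00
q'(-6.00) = -2.00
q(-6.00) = -3.00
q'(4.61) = 19.22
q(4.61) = 88.35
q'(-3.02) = 3.96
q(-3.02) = -0.08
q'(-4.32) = 1.36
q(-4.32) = -3.54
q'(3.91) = 17.82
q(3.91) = 75.39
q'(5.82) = 21.64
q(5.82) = 113.07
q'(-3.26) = 3.48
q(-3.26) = -0.97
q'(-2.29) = 5.42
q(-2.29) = 3.34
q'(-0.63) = 8.74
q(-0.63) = 15.10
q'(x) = 2*x + 10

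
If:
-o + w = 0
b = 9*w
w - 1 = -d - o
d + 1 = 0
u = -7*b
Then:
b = 9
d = -1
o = 1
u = -63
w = 1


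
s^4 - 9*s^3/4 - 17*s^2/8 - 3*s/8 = s*(s - 3)*(s + 1/4)*(s + 1/2)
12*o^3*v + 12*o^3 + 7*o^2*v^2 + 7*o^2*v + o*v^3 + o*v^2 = (3*o + v)*(4*o + v)*(o*v + o)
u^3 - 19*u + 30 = (u - 3)*(u - 2)*(u + 5)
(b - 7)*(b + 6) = b^2 - b - 42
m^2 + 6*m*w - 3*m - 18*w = (m - 3)*(m + 6*w)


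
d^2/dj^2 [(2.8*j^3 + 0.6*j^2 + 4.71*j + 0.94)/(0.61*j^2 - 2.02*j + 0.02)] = (27.765742*j^3 + 1.376004*j^2 - 7.28766000000001*j + 8.029264)/(0.226981*j^6 - 2.254926*j^5 + 7.489458*j^4 - 8.390272*j^3 + 0.245556*j^2 - 0.002424*j + 8.0e-6)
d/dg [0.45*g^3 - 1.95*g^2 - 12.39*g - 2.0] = 1.35*g^2 - 3.9*g - 12.39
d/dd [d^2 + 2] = 2*d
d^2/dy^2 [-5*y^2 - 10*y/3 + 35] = -10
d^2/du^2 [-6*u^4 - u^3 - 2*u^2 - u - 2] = -72*u^2 - 6*u - 4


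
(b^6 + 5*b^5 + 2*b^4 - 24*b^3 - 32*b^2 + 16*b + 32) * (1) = b^6 + 5*b^5 + 2*b^4 - 24*b^3 - 32*b^2 + 16*b + 32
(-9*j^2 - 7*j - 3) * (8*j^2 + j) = -72*j^4 - 65*j^3 - 31*j^2 - 3*j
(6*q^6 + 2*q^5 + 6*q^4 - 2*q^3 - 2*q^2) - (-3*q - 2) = 6*q^6 + 2*q^5 + 6*q^4 - 2*q^3 - 2*q^2 + 3*q + 2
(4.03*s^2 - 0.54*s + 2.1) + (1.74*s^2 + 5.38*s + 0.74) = 5.77*s^2 + 4.84*s + 2.84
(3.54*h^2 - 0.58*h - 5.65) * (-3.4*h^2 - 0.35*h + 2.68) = -12.036*h^4 + 0.733*h^3 + 28.9002*h^2 + 0.4231*h - 15.142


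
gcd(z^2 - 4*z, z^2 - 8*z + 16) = z - 4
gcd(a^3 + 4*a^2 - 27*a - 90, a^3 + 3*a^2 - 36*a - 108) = a^2 + 9*a + 18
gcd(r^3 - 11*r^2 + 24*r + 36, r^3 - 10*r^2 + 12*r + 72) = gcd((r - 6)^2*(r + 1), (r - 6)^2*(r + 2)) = r^2 - 12*r + 36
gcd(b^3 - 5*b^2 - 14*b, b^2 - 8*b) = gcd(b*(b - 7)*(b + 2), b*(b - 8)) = b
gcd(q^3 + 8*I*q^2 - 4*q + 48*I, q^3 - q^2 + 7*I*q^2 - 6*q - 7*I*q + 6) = q + 6*I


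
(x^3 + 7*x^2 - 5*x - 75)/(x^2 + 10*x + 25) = x - 3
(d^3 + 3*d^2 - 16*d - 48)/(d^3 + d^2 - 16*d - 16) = (d + 3)/(d + 1)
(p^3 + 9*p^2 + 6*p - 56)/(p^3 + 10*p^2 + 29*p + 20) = (p^2 + 5*p - 14)/(p^2 + 6*p + 5)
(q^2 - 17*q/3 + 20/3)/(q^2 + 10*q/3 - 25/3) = (q - 4)/(q + 5)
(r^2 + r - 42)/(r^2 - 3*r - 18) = (r + 7)/(r + 3)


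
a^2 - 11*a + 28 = (a - 7)*(a - 4)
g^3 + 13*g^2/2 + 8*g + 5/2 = (g + 1/2)*(g + 1)*(g + 5)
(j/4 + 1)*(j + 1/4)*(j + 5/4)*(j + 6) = j^4/4 + 23*j^3/8 + 629*j^2/64 + 313*j/32 + 15/8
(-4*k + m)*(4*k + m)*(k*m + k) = -16*k^3*m - 16*k^3 + k*m^3 + k*m^2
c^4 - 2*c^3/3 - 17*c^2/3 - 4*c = c*(c - 3)*(c + 1)*(c + 4/3)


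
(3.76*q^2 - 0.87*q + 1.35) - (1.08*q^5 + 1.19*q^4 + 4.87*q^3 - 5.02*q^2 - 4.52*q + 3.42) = -1.08*q^5 - 1.19*q^4 - 4.87*q^3 + 8.78*q^2 + 3.65*q - 2.07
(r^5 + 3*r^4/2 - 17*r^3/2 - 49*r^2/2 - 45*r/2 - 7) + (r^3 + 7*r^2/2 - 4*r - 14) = r^5 + 3*r^4/2 - 15*r^3/2 - 21*r^2 - 53*r/2 - 21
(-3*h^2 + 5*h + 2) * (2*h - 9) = -6*h^3 + 37*h^2 - 41*h - 18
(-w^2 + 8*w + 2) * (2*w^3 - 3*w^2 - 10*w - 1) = -2*w^5 + 19*w^4 - 10*w^3 - 85*w^2 - 28*w - 2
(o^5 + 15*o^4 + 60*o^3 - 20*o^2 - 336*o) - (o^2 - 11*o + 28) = o^5 + 15*o^4 + 60*o^3 - 21*o^2 - 325*o - 28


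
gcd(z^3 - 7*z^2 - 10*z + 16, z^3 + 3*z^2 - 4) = z^2 + z - 2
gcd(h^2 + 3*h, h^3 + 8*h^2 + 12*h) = h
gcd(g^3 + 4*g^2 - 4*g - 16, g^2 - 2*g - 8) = g + 2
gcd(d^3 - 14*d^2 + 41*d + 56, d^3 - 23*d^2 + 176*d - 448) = d^2 - 15*d + 56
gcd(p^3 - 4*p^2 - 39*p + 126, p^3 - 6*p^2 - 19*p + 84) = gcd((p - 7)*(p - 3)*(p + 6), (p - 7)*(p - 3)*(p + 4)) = p^2 - 10*p + 21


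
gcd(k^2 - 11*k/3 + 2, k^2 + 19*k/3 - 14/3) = k - 2/3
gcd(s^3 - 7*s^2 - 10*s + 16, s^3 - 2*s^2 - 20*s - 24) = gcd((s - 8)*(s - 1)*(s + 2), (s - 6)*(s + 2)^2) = s + 2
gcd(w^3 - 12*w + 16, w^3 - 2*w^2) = w - 2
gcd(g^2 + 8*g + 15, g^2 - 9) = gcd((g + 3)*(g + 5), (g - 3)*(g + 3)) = g + 3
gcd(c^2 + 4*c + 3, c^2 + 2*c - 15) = 1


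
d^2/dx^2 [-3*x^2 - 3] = -6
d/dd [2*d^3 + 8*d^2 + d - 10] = 6*d^2 + 16*d + 1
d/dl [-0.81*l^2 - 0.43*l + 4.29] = -1.62*l - 0.43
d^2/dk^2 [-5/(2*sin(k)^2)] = 5*(2*sin(k)^2 - 3)/sin(k)^4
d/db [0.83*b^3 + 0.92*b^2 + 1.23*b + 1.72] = 2.49*b^2 + 1.84*b + 1.23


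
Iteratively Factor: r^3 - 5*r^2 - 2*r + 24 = (r - 3)*(r^2 - 2*r - 8) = (r - 3)*(r + 2)*(r - 4)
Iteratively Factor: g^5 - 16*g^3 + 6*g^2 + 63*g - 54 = (g + 3)*(g^4 - 3*g^3 - 7*g^2 + 27*g - 18) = (g + 3)^2*(g^3 - 6*g^2 + 11*g - 6) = (g - 1)*(g + 3)^2*(g^2 - 5*g + 6) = (g - 3)*(g - 1)*(g + 3)^2*(g - 2)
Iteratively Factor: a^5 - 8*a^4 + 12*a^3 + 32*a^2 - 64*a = (a - 4)*(a^4 - 4*a^3 - 4*a^2 + 16*a) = a*(a - 4)*(a^3 - 4*a^2 - 4*a + 16) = a*(a - 4)*(a - 2)*(a^2 - 2*a - 8) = a*(a - 4)^2*(a - 2)*(a + 2)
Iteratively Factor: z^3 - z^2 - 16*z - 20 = (z + 2)*(z^2 - 3*z - 10) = (z + 2)^2*(z - 5)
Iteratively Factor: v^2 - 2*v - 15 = (v - 5)*(v + 3)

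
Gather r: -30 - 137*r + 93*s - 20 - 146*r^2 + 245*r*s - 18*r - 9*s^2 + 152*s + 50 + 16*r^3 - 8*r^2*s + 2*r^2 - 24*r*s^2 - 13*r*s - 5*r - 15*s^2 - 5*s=16*r^3 + r^2*(-8*s - 144) + r*(-24*s^2 + 232*s - 160) - 24*s^2 + 240*s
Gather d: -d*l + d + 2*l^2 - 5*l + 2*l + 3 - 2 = d*(1 - l) + 2*l^2 - 3*l + 1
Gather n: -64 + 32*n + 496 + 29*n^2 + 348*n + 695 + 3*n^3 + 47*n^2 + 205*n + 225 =3*n^3 + 76*n^2 + 585*n + 1352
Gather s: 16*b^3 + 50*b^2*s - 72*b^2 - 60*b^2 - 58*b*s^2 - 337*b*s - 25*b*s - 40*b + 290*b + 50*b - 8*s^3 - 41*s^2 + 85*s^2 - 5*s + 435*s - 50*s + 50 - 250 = 16*b^3 - 132*b^2 + 300*b - 8*s^3 + s^2*(44 - 58*b) + s*(50*b^2 - 362*b + 380) - 200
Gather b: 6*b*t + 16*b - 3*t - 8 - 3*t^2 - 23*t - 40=b*(6*t + 16) - 3*t^2 - 26*t - 48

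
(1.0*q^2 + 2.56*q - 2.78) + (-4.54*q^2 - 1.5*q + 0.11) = -3.54*q^2 + 1.06*q - 2.67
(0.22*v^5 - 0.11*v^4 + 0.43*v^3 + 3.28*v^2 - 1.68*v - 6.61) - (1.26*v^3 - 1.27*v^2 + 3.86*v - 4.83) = 0.22*v^5 - 0.11*v^4 - 0.83*v^3 + 4.55*v^2 - 5.54*v - 1.78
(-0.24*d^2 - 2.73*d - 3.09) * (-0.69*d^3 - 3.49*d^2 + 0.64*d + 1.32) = 0.1656*d^5 + 2.7213*d^4 + 11.5062*d^3 + 8.7201*d^2 - 5.5812*d - 4.0788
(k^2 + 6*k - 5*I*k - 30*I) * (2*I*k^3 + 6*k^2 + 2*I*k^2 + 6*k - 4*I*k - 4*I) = 2*I*k^5 + 16*k^4 + 14*I*k^4 + 112*k^3 - 22*I*k^3 + 76*k^2 - 238*I*k^2 - 140*k - 204*I*k - 120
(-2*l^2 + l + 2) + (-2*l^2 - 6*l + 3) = -4*l^2 - 5*l + 5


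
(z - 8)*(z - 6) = z^2 - 14*z + 48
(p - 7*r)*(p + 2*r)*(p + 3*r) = p^3 - 2*p^2*r - 29*p*r^2 - 42*r^3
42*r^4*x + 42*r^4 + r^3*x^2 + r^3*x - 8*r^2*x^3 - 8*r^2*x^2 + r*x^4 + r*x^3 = (-7*r + x)*(-3*r + x)*(2*r + x)*(r*x + r)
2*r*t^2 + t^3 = t^2*(2*r + t)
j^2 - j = j*(j - 1)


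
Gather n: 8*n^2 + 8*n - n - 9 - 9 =8*n^2 + 7*n - 18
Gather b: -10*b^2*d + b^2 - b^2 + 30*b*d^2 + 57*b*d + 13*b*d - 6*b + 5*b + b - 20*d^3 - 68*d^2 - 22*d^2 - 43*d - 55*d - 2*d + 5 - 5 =-10*b^2*d + b*(30*d^2 + 70*d) - 20*d^3 - 90*d^2 - 100*d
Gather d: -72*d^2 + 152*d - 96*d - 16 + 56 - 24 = -72*d^2 + 56*d + 16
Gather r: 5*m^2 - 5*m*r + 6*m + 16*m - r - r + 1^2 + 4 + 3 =5*m^2 + 22*m + r*(-5*m - 2) + 8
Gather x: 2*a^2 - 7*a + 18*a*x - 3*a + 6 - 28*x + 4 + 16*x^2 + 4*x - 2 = 2*a^2 - 10*a + 16*x^2 + x*(18*a - 24) + 8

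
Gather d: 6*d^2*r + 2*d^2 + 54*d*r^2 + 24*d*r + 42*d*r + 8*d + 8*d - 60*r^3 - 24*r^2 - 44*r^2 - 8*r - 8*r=d^2*(6*r + 2) + d*(54*r^2 + 66*r + 16) - 60*r^3 - 68*r^2 - 16*r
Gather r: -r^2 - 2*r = -r^2 - 2*r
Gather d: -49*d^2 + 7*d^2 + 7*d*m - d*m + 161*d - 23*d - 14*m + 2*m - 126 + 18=-42*d^2 + d*(6*m + 138) - 12*m - 108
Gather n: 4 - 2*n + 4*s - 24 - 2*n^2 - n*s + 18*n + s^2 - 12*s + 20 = -2*n^2 + n*(16 - s) + s^2 - 8*s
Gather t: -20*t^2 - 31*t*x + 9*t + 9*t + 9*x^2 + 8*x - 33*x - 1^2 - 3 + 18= -20*t^2 + t*(18 - 31*x) + 9*x^2 - 25*x + 14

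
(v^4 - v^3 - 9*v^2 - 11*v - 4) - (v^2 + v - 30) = v^4 - v^3 - 10*v^2 - 12*v + 26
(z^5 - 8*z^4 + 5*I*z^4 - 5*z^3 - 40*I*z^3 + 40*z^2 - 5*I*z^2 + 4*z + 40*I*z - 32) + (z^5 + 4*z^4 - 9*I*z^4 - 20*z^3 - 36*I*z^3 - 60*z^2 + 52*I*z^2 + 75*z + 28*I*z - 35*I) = 2*z^5 - 4*z^4 - 4*I*z^4 - 25*z^3 - 76*I*z^3 - 20*z^2 + 47*I*z^2 + 79*z + 68*I*z - 32 - 35*I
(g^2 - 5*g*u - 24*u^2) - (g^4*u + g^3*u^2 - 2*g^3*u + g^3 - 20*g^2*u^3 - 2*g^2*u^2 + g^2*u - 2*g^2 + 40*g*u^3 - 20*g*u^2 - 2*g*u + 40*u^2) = -g^4*u - g^3*u^2 + 2*g^3*u - g^3 + 20*g^2*u^3 + 2*g^2*u^2 - g^2*u + 3*g^2 - 40*g*u^3 + 20*g*u^2 - 3*g*u - 64*u^2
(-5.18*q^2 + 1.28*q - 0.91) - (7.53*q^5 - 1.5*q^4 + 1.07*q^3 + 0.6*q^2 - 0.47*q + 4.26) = -7.53*q^5 + 1.5*q^4 - 1.07*q^3 - 5.78*q^2 + 1.75*q - 5.17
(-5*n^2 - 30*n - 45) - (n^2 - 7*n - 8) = -6*n^2 - 23*n - 37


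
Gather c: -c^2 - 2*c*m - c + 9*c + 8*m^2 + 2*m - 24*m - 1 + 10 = -c^2 + c*(8 - 2*m) + 8*m^2 - 22*m + 9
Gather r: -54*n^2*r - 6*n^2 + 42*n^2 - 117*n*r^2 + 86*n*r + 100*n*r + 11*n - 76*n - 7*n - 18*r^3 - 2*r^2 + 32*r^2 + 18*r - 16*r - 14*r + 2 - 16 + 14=36*n^2 - 72*n - 18*r^3 + r^2*(30 - 117*n) + r*(-54*n^2 + 186*n - 12)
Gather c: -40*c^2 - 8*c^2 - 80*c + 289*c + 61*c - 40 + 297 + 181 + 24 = -48*c^2 + 270*c + 462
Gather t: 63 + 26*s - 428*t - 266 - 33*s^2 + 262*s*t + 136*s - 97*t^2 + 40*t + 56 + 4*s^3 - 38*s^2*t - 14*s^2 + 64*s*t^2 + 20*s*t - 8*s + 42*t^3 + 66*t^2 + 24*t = 4*s^3 - 47*s^2 + 154*s + 42*t^3 + t^2*(64*s - 31) + t*(-38*s^2 + 282*s - 364) - 147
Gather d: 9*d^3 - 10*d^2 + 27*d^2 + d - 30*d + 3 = 9*d^3 + 17*d^2 - 29*d + 3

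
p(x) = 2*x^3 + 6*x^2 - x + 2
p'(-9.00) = 377.00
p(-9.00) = -961.00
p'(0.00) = -1.00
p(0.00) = 2.00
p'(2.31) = 58.74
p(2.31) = 56.36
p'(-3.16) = 20.99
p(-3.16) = 1.96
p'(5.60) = 254.36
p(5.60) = 535.79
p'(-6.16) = 152.75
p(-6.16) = -231.66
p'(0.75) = 11.38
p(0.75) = 5.47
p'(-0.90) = -6.94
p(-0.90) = 6.30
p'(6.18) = 302.31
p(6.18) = 697.03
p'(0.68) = 9.93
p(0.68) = 4.72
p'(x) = 6*x^2 + 12*x - 1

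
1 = 1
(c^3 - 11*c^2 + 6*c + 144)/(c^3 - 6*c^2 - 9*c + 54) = (c - 8)/(c - 3)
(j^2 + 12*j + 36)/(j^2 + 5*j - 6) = (j + 6)/(j - 1)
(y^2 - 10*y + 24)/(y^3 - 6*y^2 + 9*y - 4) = (y - 6)/(y^2 - 2*y + 1)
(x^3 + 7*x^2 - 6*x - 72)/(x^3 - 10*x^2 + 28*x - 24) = (x^3 + 7*x^2 - 6*x - 72)/(x^3 - 10*x^2 + 28*x - 24)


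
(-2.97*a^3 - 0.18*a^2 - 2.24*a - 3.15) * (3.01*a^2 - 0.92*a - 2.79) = -8.9397*a^5 + 2.1906*a^4 + 1.7095*a^3 - 6.9185*a^2 + 9.1476*a + 8.7885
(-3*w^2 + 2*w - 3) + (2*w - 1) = -3*w^2 + 4*w - 4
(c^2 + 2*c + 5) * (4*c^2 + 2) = 4*c^4 + 8*c^3 + 22*c^2 + 4*c + 10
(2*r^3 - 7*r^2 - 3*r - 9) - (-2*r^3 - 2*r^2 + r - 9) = 4*r^3 - 5*r^2 - 4*r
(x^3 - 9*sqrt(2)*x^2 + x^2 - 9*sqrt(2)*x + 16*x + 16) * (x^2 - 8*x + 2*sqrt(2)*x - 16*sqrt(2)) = x^5 - 7*sqrt(2)*x^4 - 7*x^4 - 28*x^3 + 49*sqrt(2)*x^3 + 88*sqrt(2)*x^2 + 140*x^2 - 224*sqrt(2)*x + 160*x - 256*sqrt(2)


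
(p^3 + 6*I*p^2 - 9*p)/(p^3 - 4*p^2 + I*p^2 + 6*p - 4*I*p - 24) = p*(p + 3*I)/(p^2 - 2*p*(2 + I) + 8*I)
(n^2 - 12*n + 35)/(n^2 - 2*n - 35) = (n - 5)/(n + 5)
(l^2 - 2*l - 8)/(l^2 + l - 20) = (l + 2)/(l + 5)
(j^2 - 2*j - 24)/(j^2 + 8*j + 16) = (j - 6)/(j + 4)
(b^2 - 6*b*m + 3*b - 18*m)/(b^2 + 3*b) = (b - 6*m)/b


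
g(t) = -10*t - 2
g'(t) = -10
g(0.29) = -4.90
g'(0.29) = -10.00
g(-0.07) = -1.30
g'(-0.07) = -10.00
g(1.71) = -19.10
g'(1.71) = -10.00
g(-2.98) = 27.80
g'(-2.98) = -10.00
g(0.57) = -7.70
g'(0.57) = -10.00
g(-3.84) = 36.40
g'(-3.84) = -10.00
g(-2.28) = 20.80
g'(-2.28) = -10.00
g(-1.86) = 16.60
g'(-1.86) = -10.00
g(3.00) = -32.00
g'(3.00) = -10.00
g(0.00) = -2.00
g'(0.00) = -10.00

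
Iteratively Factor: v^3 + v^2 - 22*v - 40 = (v - 5)*(v^2 + 6*v + 8) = (v - 5)*(v + 2)*(v + 4)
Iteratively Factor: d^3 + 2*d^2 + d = (d)*(d^2 + 2*d + 1) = d*(d + 1)*(d + 1)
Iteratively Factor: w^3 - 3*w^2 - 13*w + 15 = (w - 5)*(w^2 + 2*w - 3) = (w - 5)*(w + 3)*(w - 1)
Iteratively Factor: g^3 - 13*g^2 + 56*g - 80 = (g - 5)*(g^2 - 8*g + 16) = (g - 5)*(g - 4)*(g - 4)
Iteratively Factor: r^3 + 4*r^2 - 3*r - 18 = (r - 2)*(r^2 + 6*r + 9) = (r - 2)*(r + 3)*(r + 3)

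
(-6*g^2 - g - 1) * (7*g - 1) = -42*g^3 - g^2 - 6*g + 1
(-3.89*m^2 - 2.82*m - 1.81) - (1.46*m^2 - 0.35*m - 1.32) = -5.35*m^2 - 2.47*m - 0.49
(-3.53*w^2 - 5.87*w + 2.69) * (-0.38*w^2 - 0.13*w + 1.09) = 1.3414*w^4 + 2.6895*w^3 - 4.1068*w^2 - 6.748*w + 2.9321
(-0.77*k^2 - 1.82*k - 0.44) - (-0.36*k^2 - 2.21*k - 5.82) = -0.41*k^2 + 0.39*k + 5.38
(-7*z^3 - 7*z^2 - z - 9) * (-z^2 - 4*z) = 7*z^5 + 35*z^4 + 29*z^3 + 13*z^2 + 36*z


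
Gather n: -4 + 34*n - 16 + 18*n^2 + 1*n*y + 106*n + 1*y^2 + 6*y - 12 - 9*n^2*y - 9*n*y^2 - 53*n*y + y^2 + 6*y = n^2*(18 - 9*y) + n*(-9*y^2 - 52*y + 140) + 2*y^2 + 12*y - 32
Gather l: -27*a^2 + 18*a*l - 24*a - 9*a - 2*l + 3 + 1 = -27*a^2 - 33*a + l*(18*a - 2) + 4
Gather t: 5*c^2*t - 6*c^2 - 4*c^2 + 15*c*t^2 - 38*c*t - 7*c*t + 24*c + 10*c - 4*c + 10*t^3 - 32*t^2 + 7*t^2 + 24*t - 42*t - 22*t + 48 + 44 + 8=-10*c^2 + 30*c + 10*t^3 + t^2*(15*c - 25) + t*(5*c^2 - 45*c - 40) + 100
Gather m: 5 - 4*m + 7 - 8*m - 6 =6 - 12*m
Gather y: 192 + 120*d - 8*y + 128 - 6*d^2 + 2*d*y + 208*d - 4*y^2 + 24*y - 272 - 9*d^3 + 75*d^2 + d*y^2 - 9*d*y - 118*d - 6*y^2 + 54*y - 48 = -9*d^3 + 69*d^2 + 210*d + y^2*(d - 10) + y*(70 - 7*d)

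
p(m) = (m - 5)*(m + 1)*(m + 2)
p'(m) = (m - 5)*(m + 1) + (m - 5)*(m + 2) + (m + 1)*(m + 2)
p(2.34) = -38.56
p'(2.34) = -5.93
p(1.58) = -31.59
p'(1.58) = -11.83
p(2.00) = -36.00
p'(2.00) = -9.00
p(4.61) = -14.46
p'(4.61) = 32.32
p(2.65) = -39.89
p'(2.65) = -2.53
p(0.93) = -23.02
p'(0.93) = -14.13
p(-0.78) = -1.55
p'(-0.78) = -8.05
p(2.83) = -40.14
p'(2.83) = -0.29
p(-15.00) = -3640.00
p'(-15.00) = 722.00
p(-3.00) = -16.00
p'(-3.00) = 26.00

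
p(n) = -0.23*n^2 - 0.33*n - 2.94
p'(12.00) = -5.85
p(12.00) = -40.02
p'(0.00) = -0.33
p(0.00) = -2.94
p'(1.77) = -1.14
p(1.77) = -4.24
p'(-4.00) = 1.51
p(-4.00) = -5.30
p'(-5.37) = 2.14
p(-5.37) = -7.80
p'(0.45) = -0.54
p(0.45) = -3.14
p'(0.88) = -0.73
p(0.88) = -3.41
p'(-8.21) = 3.45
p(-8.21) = -15.73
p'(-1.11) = 0.18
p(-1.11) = -2.86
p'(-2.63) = 0.88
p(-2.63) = -3.66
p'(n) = -0.46*n - 0.33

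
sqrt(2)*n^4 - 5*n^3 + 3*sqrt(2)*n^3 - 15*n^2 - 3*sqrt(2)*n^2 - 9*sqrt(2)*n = n*(n + 3)*(n - 3*sqrt(2))*(sqrt(2)*n + 1)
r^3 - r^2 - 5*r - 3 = (r - 3)*(r + 1)^2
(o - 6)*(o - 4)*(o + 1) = o^3 - 9*o^2 + 14*o + 24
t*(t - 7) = t^2 - 7*t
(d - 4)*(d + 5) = d^2 + d - 20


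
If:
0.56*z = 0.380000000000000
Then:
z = 0.68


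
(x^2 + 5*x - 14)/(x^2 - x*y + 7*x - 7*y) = (x - 2)/(x - y)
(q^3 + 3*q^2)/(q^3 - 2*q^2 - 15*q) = q/(q - 5)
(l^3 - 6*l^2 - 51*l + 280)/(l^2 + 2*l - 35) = l - 8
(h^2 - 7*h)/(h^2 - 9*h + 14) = h/(h - 2)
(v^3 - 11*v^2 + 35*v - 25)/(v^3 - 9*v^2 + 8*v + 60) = (v^2 - 6*v + 5)/(v^2 - 4*v - 12)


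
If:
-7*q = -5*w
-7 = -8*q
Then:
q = 7/8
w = 49/40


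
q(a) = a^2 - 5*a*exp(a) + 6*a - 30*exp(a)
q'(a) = -5*a*exp(a) + 2*a - 35*exp(a) + 6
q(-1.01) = -14.13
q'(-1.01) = -6.93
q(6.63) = -47751.26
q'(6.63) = -51603.15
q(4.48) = -4576.55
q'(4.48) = -5049.71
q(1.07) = -95.49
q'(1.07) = -109.50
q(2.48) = -485.28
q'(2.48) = -555.06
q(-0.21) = -24.68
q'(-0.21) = -21.94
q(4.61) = -5281.77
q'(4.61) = -5817.88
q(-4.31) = -7.40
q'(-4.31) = -2.80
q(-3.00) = -9.75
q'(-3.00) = -1.00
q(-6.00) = 0.00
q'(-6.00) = -6.01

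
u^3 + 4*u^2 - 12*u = u*(u - 2)*(u + 6)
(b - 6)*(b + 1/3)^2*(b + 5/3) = b^4 - 11*b^3/3 - 115*b^2/9 - 193*b/27 - 10/9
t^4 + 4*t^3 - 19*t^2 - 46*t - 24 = (t - 4)*(t + 1)^2*(t + 6)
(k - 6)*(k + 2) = k^2 - 4*k - 12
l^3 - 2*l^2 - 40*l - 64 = (l - 8)*(l + 2)*(l + 4)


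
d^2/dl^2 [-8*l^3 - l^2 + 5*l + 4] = -48*l - 2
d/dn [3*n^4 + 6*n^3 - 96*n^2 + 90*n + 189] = 12*n^3 + 18*n^2 - 192*n + 90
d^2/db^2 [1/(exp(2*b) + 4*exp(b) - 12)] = 4*(-(exp(b) + 1)*(exp(2*b) + 4*exp(b) - 12) + 2*(exp(b) + 2)^2*exp(b))*exp(b)/(exp(2*b) + 4*exp(b) - 12)^3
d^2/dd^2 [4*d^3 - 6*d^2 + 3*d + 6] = 24*d - 12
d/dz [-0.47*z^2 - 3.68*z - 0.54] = -0.94*z - 3.68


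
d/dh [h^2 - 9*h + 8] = 2*h - 9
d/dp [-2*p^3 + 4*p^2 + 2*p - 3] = -6*p^2 + 8*p + 2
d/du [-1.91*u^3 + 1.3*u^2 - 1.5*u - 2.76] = -5.73*u^2 + 2.6*u - 1.5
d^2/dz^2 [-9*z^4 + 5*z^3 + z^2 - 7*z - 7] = -108*z^2 + 30*z + 2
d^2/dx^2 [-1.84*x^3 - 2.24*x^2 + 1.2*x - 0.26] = -11.04*x - 4.48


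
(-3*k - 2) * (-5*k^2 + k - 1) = 15*k^3 + 7*k^2 + k + 2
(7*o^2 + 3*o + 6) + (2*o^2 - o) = 9*o^2 + 2*o + 6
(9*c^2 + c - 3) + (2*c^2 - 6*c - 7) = 11*c^2 - 5*c - 10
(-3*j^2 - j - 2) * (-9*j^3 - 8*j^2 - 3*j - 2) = 27*j^5 + 33*j^4 + 35*j^3 + 25*j^2 + 8*j + 4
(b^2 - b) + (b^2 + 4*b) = 2*b^2 + 3*b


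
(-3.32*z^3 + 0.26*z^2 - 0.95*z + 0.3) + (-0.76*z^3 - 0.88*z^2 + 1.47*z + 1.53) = -4.08*z^3 - 0.62*z^2 + 0.52*z + 1.83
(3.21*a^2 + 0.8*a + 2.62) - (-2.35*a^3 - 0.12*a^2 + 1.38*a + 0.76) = 2.35*a^3 + 3.33*a^2 - 0.58*a + 1.86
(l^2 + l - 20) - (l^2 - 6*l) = 7*l - 20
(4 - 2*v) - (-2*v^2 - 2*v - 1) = 2*v^2 + 5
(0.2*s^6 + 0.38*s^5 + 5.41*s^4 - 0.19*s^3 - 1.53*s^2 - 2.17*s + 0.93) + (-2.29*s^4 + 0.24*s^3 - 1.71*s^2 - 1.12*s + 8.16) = 0.2*s^6 + 0.38*s^5 + 3.12*s^4 + 0.05*s^3 - 3.24*s^2 - 3.29*s + 9.09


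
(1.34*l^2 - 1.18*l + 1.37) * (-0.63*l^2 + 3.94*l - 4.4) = -0.8442*l^4 + 6.023*l^3 - 11.4083*l^2 + 10.5898*l - 6.028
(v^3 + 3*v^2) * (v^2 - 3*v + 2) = v^5 - 7*v^3 + 6*v^2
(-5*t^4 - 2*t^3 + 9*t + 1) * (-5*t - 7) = 25*t^5 + 45*t^4 + 14*t^3 - 45*t^2 - 68*t - 7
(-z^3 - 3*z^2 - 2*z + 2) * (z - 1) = -z^4 - 2*z^3 + z^2 + 4*z - 2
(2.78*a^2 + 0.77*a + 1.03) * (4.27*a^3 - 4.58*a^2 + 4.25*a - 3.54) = 11.8706*a^5 - 9.4445*a^4 + 12.6865*a^3 - 11.2861*a^2 + 1.6517*a - 3.6462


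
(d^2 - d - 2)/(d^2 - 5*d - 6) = (d - 2)/(d - 6)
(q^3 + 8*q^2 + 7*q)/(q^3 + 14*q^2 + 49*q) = (q + 1)/(q + 7)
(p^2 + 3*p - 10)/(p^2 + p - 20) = (p - 2)/(p - 4)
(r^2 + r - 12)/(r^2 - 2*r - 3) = (r + 4)/(r + 1)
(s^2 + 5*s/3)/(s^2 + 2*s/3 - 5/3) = s/(s - 1)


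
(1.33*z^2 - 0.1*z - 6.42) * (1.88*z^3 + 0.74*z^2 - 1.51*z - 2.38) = 2.5004*z^5 + 0.7962*z^4 - 14.1519*z^3 - 7.7652*z^2 + 9.9322*z + 15.2796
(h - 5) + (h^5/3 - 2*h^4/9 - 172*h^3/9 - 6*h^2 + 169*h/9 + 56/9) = h^5/3 - 2*h^4/9 - 172*h^3/9 - 6*h^2 + 178*h/9 + 11/9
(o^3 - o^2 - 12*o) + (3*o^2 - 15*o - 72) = o^3 + 2*o^2 - 27*o - 72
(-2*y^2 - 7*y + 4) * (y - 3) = -2*y^3 - y^2 + 25*y - 12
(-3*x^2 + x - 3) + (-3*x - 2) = -3*x^2 - 2*x - 5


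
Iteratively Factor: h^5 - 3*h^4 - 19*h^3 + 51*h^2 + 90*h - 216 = (h + 3)*(h^4 - 6*h^3 - h^2 + 54*h - 72) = (h - 2)*(h + 3)*(h^3 - 4*h^2 - 9*h + 36) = (h - 3)*(h - 2)*(h + 3)*(h^2 - h - 12) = (h - 4)*(h - 3)*(h - 2)*(h + 3)*(h + 3)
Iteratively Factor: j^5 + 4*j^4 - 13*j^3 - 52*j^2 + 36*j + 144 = (j - 2)*(j^4 + 6*j^3 - j^2 - 54*j - 72) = (j - 2)*(j + 4)*(j^3 + 2*j^2 - 9*j - 18) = (j - 2)*(j + 3)*(j + 4)*(j^2 - j - 6) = (j - 2)*(j + 2)*(j + 3)*(j + 4)*(j - 3)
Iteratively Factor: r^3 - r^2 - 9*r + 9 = (r + 3)*(r^2 - 4*r + 3) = (r - 3)*(r + 3)*(r - 1)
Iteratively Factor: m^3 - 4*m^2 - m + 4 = (m + 1)*(m^2 - 5*m + 4) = (m - 1)*(m + 1)*(m - 4)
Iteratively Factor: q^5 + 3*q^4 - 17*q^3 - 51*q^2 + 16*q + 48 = (q + 1)*(q^4 + 2*q^3 - 19*q^2 - 32*q + 48) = (q + 1)*(q + 3)*(q^3 - q^2 - 16*q + 16) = (q - 4)*(q + 1)*(q + 3)*(q^2 + 3*q - 4) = (q - 4)*(q - 1)*(q + 1)*(q + 3)*(q + 4)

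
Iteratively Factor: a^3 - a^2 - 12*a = (a + 3)*(a^2 - 4*a) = (a - 4)*(a + 3)*(a)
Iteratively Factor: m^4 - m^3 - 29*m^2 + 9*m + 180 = (m + 4)*(m^3 - 5*m^2 - 9*m + 45) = (m - 3)*(m + 4)*(m^2 - 2*m - 15) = (m - 3)*(m + 3)*(m + 4)*(m - 5)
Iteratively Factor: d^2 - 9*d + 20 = (d - 5)*(d - 4)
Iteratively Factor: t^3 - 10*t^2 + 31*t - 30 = (t - 3)*(t^2 - 7*t + 10) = (t - 5)*(t - 3)*(t - 2)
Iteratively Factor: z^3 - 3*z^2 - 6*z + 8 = (z + 2)*(z^2 - 5*z + 4) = (z - 1)*(z + 2)*(z - 4)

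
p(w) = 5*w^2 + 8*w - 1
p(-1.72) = 0.03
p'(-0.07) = 7.30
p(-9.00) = 332.00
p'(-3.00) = -22.00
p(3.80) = 101.60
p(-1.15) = -3.59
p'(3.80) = 46.00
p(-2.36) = 7.97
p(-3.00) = 20.00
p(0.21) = 0.90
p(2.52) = 50.91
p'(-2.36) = -15.60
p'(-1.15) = -3.50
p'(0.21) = 10.10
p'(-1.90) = -11.00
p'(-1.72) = -9.20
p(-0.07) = -1.54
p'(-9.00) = -82.00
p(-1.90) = 1.85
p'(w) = 10*w + 8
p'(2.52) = 33.20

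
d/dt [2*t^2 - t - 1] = 4*t - 1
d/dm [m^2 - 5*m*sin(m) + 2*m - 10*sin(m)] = -5*m*cos(m) + 2*m - 5*sin(m) - 10*cos(m) + 2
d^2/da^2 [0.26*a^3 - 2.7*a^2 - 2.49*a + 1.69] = 1.56*a - 5.4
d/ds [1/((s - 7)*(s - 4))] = (11 - 2*s)/(s^4 - 22*s^3 + 177*s^2 - 616*s + 784)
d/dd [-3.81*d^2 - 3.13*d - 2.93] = -7.62*d - 3.13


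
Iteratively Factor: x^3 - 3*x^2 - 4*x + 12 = (x - 2)*(x^2 - x - 6) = (x - 3)*(x - 2)*(x + 2)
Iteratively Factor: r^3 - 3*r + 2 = (r + 2)*(r^2 - 2*r + 1) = (r - 1)*(r + 2)*(r - 1)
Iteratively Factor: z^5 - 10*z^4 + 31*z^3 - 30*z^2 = (z)*(z^4 - 10*z^3 + 31*z^2 - 30*z) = z*(z - 2)*(z^3 - 8*z^2 + 15*z) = z*(z - 5)*(z - 2)*(z^2 - 3*z) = z*(z - 5)*(z - 3)*(z - 2)*(z)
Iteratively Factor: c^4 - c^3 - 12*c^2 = (c + 3)*(c^3 - 4*c^2) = c*(c + 3)*(c^2 - 4*c) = c^2*(c + 3)*(c - 4)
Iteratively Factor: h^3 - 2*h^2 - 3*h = (h)*(h^2 - 2*h - 3) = h*(h + 1)*(h - 3)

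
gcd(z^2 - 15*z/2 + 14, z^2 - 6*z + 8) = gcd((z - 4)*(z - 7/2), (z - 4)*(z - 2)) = z - 4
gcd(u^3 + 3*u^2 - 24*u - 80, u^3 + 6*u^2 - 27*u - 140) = u^2 - u - 20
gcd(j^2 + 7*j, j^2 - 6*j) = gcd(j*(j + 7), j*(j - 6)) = j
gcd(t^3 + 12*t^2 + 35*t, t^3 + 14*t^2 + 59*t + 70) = t^2 + 12*t + 35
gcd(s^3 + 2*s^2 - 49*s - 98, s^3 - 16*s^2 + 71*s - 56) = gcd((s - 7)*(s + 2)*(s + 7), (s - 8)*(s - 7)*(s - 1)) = s - 7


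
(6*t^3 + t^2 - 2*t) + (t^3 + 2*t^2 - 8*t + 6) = 7*t^3 + 3*t^2 - 10*t + 6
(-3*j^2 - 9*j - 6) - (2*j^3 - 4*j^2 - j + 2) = -2*j^3 + j^2 - 8*j - 8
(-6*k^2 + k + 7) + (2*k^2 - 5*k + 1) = -4*k^2 - 4*k + 8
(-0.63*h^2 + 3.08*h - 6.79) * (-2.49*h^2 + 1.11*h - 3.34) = 1.5687*h^4 - 8.3685*h^3 + 22.4301*h^2 - 17.8241*h + 22.6786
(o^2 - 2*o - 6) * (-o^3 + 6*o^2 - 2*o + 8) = -o^5 + 8*o^4 - 8*o^3 - 24*o^2 - 4*o - 48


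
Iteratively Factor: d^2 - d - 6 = (d - 3)*(d + 2)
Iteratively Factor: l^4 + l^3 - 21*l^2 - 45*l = (l + 3)*(l^3 - 2*l^2 - 15*l) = (l - 5)*(l + 3)*(l^2 + 3*l) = l*(l - 5)*(l + 3)*(l + 3)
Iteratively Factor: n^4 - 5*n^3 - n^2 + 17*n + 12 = (n - 3)*(n^3 - 2*n^2 - 7*n - 4) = (n - 4)*(n - 3)*(n^2 + 2*n + 1) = (n - 4)*(n - 3)*(n + 1)*(n + 1)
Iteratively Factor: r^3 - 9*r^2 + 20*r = (r - 4)*(r^2 - 5*r) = r*(r - 4)*(r - 5)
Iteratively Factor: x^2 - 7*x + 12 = (x - 3)*(x - 4)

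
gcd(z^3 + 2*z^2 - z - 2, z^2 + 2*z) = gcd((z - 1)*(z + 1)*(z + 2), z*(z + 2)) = z + 2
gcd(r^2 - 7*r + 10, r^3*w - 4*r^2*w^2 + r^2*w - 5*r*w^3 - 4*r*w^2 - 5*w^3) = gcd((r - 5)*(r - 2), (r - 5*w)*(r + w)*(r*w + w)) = 1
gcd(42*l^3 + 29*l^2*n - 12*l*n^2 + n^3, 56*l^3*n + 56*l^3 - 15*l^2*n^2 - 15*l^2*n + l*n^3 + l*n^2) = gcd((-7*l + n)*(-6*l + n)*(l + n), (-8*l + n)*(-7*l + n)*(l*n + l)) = 7*l - n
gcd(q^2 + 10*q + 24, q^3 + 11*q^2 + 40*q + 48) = q + 4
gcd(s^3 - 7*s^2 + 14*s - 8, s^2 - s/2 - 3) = s - 2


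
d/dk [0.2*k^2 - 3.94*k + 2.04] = 0.4*k - 3.94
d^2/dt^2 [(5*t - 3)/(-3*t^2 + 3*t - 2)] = 6*(-3*(2*t - 1)^2*(5*t - 3) + (15*t - 8)*(3*t^2 - 3*t + 2))/(3*t^2 - 3*t + 2)^3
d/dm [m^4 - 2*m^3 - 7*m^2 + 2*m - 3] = 4*m^3 - 6*m^2 - 14*m + 2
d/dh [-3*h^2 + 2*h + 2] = 2 - 6*h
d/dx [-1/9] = 0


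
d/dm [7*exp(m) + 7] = 7*exp(m)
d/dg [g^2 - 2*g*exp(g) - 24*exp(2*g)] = -2*g*exp(g) + 2*g - 48*exp(2*g) - 2*exp(g)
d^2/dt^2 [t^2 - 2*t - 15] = 2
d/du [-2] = 0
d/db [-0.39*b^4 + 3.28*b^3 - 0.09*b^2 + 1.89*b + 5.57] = -1.56*b^3 + 9.84*b^2 - 0.18*b + 1.89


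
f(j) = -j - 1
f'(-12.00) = -1.00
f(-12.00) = 11.00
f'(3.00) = -1.00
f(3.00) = -4.00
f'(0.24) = -1.00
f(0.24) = -1.24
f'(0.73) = -1.00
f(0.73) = -1.73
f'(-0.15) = -1.00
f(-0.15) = -0.85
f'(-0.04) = -1.00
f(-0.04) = -0.96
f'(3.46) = -1.00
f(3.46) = -4.46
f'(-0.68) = -1.00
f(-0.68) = -0.32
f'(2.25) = -1.00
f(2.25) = -3.25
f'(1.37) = -1.00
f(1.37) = -2.37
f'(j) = -1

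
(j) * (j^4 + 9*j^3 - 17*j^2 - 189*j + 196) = j^5 + 9*j^4 - 17*j^3 - 189*j^2 + 196*j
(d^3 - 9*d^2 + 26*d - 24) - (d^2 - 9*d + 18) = d^3 - 10*d^2 + 35*d - 42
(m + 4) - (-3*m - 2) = 4*m + 6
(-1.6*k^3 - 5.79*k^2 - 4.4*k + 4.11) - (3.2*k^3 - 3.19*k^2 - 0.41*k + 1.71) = -4.8*k^3 - 2.6*k^2 - 3.99*k + 2.4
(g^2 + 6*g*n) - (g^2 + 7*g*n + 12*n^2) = -g*n - 12*n^2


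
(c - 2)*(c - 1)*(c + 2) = c^3 - c^2 - 4*c + 4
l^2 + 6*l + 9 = (l + 3)^2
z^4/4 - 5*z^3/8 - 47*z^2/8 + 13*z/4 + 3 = (z/4 + 1)*(z - 6)*(z - 1)*(z + 1/2)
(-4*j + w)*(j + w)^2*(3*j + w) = -12*j^4 - 25*j^3*w - 13*j^2*w^2 + j*w^3 + w^4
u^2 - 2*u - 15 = (u - 5)*(u + 3)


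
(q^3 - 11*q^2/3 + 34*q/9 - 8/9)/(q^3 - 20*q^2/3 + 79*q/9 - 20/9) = (q - 2)/(q - 5)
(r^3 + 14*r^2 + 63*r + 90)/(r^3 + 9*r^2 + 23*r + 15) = (r + 6)/(r + 1)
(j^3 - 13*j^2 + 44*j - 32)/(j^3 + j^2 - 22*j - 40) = (j^3 - 13*j^2 + 44*j - 32)/(j^3 + j^2 - 22*j - 40)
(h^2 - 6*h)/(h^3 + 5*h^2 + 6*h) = (h - 6)/(h^2 + 5*h + 6)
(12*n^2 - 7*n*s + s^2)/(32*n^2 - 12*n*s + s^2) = (-3*n + s)/(-8*n + s)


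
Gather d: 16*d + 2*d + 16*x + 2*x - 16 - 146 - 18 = 18*d + 18*x - 180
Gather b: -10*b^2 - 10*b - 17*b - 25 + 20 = -10*b^2 - 27*b - 5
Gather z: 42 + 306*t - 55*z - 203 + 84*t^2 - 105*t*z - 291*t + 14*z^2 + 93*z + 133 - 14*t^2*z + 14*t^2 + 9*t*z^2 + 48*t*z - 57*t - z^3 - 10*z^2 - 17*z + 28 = 98*t^2 - 42*t - z^3 + z^2*(9*t + 4) + z*(-14*t^2 - 57*t + 21)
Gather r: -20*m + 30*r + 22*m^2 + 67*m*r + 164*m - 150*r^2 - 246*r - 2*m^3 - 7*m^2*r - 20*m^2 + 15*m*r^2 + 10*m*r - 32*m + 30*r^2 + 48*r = -2*m^3 + 2*m^2 + 112*m + r^2*(15*m - 120) + r*(-7*m^2 + 77*m - 168)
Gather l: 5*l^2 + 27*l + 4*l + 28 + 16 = 5*l^2 + 31*l + 44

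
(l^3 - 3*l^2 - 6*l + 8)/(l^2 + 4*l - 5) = (l^2 - 2*l - 8)/(l + 5)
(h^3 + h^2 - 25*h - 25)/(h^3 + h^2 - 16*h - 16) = (h^2 - 25)/(h^2 - 16)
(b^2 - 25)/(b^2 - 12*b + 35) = (b + 5)/(b - 7)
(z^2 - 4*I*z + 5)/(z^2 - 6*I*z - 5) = (z + I)/(z - I)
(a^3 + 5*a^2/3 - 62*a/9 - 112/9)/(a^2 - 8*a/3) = a + 13/3 + 14/(3*a)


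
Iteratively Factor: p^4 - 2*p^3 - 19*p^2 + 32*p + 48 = (p - 4)*(p^3 + 2*p^2 - 11*p - 12) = (p - 4)*(p + 1)*(p^2 + p - 12) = (p - 4)*(p - 3)*(p + 1)*(p + 4)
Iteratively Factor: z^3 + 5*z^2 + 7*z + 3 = (z + 1)*(z^2 + 4*z + 3) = (z + 1)^2*(z + 3)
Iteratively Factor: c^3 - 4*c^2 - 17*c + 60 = (c + 4)*(c^2 - 8*c + 15) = (c - 5)*(c + 4)*(c - 3)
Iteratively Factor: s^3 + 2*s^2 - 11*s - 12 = (s + 1)*(s^2 + s - 12) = (s + 1)*(s + 4)*(s - 3)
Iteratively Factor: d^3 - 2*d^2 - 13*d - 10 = (d + 2)*(d^2 - 4*d - 5) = (d + 1)*(d + 2)*(d - 5)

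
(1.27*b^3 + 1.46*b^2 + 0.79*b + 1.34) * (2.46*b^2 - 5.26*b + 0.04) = 3.1242*b^5 - 3.0886*b^4 - 5.6854*b^3 - 0.8006*b^2 - 7.0168*b + 0.0536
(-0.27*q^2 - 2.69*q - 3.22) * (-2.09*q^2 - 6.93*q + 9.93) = 0.5643*q^4 + 7.4932*q^3 + 22.6904*q^2 - 4.3971*q - 31.9746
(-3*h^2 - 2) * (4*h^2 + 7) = -12*h^4 - 29*h^2 - 14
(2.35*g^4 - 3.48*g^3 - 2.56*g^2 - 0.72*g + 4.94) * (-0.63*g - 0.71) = -1.4805*g^5 + 0.5239*g^4 + 4.0836*g^3 + 2.2712*g^2 - 2.601*g - 3.5074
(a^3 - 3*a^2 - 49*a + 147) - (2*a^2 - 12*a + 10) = a^3 - 5*a^2 - 37*a + 137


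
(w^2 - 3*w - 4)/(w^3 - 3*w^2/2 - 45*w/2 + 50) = 2*(w + 1)/(2*w^2 + 5*w - 25)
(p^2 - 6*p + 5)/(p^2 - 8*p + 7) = (p - 5)/(p - 7)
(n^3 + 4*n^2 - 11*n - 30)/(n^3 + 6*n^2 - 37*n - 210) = (n^2 - n - 6)/(n^2 + n - 42)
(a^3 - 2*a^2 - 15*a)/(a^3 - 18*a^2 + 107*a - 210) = a*(a + 3)/(a^2 - 13*a + 42)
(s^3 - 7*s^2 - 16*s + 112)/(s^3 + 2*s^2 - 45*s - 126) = (s^2 - 16)/(s^2 + 9*s + 18)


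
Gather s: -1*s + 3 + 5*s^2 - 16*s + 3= 5*s^2 - 17*s + 6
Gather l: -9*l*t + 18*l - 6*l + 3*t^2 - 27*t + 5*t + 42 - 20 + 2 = l*(12 - 9*t) + 3*t^2 - 22*t + 24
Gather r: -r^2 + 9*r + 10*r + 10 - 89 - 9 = -r^2 + 19*r - 88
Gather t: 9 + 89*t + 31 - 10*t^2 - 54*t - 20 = -10*t^2 + 35*t + 20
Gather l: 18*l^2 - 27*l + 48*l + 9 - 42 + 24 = 18*l^2 + 21*l - 9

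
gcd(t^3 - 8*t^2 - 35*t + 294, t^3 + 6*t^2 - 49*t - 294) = t^2 - t - 42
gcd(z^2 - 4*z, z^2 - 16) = z - 4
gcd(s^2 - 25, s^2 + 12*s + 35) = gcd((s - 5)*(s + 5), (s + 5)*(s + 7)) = s + 5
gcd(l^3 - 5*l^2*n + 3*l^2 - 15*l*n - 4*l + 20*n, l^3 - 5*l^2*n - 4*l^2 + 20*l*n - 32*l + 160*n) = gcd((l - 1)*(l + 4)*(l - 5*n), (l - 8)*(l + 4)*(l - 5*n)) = l^2 - 5*l*n + 4*l - 20*n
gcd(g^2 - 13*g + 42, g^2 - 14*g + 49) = g - 7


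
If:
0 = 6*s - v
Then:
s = v/6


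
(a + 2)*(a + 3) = a^2 + 5*a + 6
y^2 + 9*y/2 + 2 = (y + 1/2)*(y + 4)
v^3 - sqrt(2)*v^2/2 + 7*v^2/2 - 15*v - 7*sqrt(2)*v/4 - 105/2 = (v + 7/2)*(v - 3*sqrt(2))*(v + 5*sqrt(2)/2)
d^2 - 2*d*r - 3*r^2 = (d - 3*r)*(d + r)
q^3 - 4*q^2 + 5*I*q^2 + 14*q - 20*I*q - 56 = (q - 4)*(q - 2*I)*(q + 7*I)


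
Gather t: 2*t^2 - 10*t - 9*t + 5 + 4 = 2*t^2 - 19*t + 9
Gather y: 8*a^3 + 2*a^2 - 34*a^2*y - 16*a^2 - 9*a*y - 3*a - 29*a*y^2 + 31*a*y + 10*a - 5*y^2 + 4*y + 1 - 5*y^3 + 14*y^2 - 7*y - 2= 8*a^3 - 14*a^2 + 7*a - 5*y^3 + y^2*(9 - 29*a) + y*(-34*a^2 + 22*a - 3) - 1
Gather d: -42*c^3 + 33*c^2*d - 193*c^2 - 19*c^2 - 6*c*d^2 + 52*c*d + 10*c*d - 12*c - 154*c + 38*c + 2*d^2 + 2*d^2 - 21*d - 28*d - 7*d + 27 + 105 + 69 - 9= -42*c^3 - 212*c^2 - 128*c + d^2*(4 - 6*c) + d*(33*c^2 + 62*c - 56) + 192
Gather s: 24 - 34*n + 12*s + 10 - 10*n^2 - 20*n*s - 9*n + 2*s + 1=-10*n^2 - 43*n + s*(14 - 20*n) + 35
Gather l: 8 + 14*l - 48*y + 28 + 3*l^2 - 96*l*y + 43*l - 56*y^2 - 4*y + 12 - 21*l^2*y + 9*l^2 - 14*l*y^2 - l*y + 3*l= l^2*(12 - 21*y) + l*(-14*y^2 - 97*y + 60) - 56*y^2 - 52*y + 48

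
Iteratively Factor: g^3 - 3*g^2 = (g)*(g^2 - 3*g) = g^2*(g - 3)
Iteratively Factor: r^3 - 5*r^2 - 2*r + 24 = (r - 3)*(r^2 - 2*r - 8) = (r - 4)*(r - 3)*(r + 2)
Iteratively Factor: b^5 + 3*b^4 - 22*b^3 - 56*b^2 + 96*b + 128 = (b - 2)*(b^4 + 5*b^3 - 12*b^2 - 80*b - 64) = (b - 4)*(b - 2)*(b^3 + 9*b^2 + 24*b + 16) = (b - 4)*(b - 2)*(b + 1)*(b^2 + 8*b + 16) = (b - 4)*(b - 2)*(b + 1)*(b + 4)*(b + 4)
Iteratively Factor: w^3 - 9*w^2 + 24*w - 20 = (w - 2)*(w^2 - 7*w + 10) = (w - 2)^2*(w - 5)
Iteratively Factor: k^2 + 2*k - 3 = (k - 1)*(k + 3)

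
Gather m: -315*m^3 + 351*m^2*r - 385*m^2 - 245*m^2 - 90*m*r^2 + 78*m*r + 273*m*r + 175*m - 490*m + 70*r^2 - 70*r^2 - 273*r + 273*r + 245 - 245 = -315*m^3 + m^2*(351*r - 630) + m*(-90*r^2 + 351*r - 315)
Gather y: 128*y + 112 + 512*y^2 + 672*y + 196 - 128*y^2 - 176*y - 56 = 384*y^2 + 624*y + 252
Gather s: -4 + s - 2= s - 6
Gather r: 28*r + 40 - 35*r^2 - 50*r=-35*r^2 - 22*r + 40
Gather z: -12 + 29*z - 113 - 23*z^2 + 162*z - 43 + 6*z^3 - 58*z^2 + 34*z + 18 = 6*z^3 - 81*z^2 + 225*z - 150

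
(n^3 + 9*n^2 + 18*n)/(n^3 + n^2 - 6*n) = (n + 6)/(n - 2)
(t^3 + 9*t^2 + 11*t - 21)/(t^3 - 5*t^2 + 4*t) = (t^2 + 10*t + 21)/(t*(t - 4))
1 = 1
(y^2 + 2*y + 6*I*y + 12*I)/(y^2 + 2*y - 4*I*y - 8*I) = (y + 6*I)/(y - 4*I)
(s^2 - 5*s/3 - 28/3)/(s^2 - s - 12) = (s + 7/3)/(s + 3)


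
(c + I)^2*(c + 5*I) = c^3 + 7*I*c^2 - 11*c - 5*I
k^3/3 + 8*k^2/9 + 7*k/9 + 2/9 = (k/3 + 1/3)*(k + 2/3)*(k + 1)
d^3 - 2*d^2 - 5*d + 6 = (d - 3)*(d - 1)*(d + 2)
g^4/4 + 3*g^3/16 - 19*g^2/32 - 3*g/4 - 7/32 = (g/4 + 1/4)*(g - 7/4)*(g + 1/2)*(g + 1)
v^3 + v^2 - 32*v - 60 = (v - 6)*(v + 2)*(v + 5)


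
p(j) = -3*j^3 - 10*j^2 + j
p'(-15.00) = -1724.00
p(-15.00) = 7860.00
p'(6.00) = -443.00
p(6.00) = -1002.00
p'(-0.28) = 5.89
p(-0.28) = -1.00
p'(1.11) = -32.29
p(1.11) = -15.31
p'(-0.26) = 5.59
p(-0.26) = -0.88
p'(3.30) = -163.01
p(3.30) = -213.41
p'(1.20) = -35.96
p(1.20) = -18.38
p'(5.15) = -340.70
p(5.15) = -669.85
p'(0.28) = -5.31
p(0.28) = -0.57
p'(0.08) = -0.66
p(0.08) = 0.01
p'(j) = -9*j^2 - 20*j + 1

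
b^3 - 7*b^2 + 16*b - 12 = (b - 3)*(b - 2)^2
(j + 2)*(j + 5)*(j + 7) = j^3 + 14*j^2 + 59*j + 70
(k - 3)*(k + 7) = k^2 + 4*k - 21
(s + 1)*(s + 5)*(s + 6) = s^3 + 12*s^2 + 41*s + 30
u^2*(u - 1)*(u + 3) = u^4 + 2*u^3 - 3*u^2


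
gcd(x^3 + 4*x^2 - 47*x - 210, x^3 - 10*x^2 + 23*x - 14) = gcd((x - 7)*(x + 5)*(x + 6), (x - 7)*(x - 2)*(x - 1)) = x - 7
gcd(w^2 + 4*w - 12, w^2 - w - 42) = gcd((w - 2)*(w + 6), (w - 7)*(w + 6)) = w + 6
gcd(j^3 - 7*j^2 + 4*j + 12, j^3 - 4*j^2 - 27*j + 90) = j - 6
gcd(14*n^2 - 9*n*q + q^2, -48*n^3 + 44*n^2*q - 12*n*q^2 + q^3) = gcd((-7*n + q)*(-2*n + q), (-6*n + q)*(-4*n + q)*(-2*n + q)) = -2*n + q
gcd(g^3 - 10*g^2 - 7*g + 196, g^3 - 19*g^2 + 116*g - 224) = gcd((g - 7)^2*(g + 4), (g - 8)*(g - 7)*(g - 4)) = g - 7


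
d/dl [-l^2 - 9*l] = -2*l - 9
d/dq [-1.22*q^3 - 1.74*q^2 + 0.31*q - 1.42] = -3.66*q^2 - 3.48*q + 0.31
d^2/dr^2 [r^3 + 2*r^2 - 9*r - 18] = 6*r + 4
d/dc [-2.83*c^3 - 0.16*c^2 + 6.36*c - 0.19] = -8.49*c^2 - 0.32*c + 6.36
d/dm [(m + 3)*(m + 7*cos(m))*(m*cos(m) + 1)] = -(m + 3)*(m + 7*cos(m))*(m*sin(m) - cos(m)) - (m + 3)*(m*cos(m) + 1)*(7*sin(m) - 1) + (m + 7*cos(m))*(m*cos(m) + 1)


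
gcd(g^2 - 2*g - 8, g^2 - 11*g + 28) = g - 4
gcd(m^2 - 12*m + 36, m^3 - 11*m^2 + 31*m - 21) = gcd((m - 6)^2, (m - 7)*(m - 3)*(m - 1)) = 1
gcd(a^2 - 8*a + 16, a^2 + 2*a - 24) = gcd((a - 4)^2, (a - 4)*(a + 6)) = a - 4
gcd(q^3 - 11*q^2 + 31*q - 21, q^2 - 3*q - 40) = 1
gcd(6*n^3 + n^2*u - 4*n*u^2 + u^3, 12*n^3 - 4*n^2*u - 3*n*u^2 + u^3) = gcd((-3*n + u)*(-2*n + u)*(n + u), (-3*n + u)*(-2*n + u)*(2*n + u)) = 6*n^2 - 5*n*u + u^2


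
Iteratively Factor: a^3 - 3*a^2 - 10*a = (a)*(a^2 - 3*a - 10) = a*(a - 5)*(a + 2)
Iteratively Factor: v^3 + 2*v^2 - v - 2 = (v + 2)*(v^2 - 1) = (v - 1)*(v + 2)*(v + 1)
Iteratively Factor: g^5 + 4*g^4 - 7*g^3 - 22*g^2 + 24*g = (g - 1)*(g^4 + 5*g^3 - 2*g^2 - 24*g) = (g - 1)*(g + 3)*(g^3 + 2*g^2 - 8*g) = g*(g - 1)*(g + 3)*(g^2 + 2*g - 8) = g*(g - 1)*(g + 3)*(g + 4)*(g - 2)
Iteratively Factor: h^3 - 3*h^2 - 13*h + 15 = (h + 3)*(h^2 - 6*h + 5) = (h - 1)*(h + 3)*(h - 5)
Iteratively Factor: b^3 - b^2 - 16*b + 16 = (b - 4)*(b^2 + 3*b - 4) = (b - 4)*(b - 1)*(b + 4)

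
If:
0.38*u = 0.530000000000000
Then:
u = 1.39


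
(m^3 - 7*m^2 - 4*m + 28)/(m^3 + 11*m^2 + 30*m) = (m^3 - 7*m^2 - 4*m + 28)/(m*(m^2 + 11*m + 30))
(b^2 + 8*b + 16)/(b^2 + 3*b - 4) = (b + 4)/(b - 1)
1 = 1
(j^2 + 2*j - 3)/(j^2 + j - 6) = (j - 1)/(j - 2)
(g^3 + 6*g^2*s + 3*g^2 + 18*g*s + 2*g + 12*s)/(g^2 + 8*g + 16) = (g^3 + 6*g^2*s + 3*g^2 + 18*g*s + 2*g + 12*s)/(g^2 + 8*g + 16)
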